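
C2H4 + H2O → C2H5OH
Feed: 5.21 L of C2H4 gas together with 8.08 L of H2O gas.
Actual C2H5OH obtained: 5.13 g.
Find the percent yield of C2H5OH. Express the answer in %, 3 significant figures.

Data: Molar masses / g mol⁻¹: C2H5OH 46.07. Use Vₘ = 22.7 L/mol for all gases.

48.5 %

n(C2H4) = 5.210 / 22.7 = 0.2295 mol
n(H2O) = 8.080 / 22.7 = 0.3559 mol
n/ν for C2H4 = 0.2295/1 = 0.2295
n/ν for H2O = 0.3559/1 = 0.3559
Smallest n/ν is C2H4 → limiting reagent.
theoretical n(C2H5OH) = (1/1) × 0.2295 = 0.2295 mol → 10.57 g
% yield = 5.13 / 10.57 × 100 = 48.53 %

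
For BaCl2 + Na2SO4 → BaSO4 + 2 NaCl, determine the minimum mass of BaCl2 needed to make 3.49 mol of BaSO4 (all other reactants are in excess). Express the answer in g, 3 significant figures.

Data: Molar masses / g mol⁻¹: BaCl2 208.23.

727 g

n(BaSO4) = 3.490 mol
n(BaCl2) = (1/1) × 3.490 = 3.490 mol
mass = 3.490 × 208.23 = 726.7 g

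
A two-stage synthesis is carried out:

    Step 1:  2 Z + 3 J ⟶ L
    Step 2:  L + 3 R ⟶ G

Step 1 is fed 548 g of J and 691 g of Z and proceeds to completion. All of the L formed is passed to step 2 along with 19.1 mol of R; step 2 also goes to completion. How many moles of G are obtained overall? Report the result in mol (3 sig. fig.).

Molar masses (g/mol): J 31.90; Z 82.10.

Step 1:
n(J) = 548.0 / 31.90 = 17.18 mol
n(Z) = 691.0 / 82.10 = 8.417 mol
n/ν for J = 17.18/3 = 5.727
n/ν for Z = 8.417/2 = 4.209
Smallest n/ν is Z → limiting reagent.
n(L) produced = (1/2) × 8.417 = 4.209 mol
Step 2:
n(L) available = 4.209 mol
n(R) = 19.10 mol
n/ν for L = 4.209/1 = 4.209
n/ν for R = 19.10/3 = 6.367
Smallest n/ν is L → limiting reagent.
n(G) = (1/1) × 4.209 = 4.209 mol

4.21 mol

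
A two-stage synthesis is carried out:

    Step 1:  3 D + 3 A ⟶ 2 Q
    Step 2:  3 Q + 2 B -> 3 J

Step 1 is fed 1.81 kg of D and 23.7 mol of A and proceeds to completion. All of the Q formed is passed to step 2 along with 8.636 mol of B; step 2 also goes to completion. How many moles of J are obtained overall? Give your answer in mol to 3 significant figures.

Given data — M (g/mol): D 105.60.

Step 1:
n(D) = 1.810×1000 / 105.60 = 17.14 mol
n(A) = 23.70 mol
n/ν → D: 5.713, A: 7.900; D is limiting.
n(Q) produced = (2/3) × 17.14 = 11.43 mol
Step 2:
n(Q) available = 11.43 mol
n(B) = 8.636 mol
n/ν → Q: 3.810, B: 4.318; Q is limiting.
n(J) = (3/3) × 11.43 = 11.43 mol

11.4 mol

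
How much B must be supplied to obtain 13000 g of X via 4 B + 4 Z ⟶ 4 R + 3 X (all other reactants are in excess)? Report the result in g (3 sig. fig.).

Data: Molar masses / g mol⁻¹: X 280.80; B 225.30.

13900 g

n(X) = 13000 / 280.80 = 46.30 mol
n(B) = (4/3) × 46.30 = 61.73 mol
mass = 61.73 × 225.30 = 13910 g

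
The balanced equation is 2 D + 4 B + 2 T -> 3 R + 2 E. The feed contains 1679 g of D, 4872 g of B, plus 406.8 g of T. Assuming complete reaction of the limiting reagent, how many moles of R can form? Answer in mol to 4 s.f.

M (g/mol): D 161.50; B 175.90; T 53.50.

n(D) = 1679 / 161.50 = 10.40 mol
n(B) = 4872 / 175.90 = 27.70 mol
n(T) = 406.8 / 53.50 = 7.604 mol
n/ν → D: 5.200, B: 6.925, T: 3.802; T is limiting.
n(R) = (3/2) × 7.604 = 11.41 mol

11.41 mol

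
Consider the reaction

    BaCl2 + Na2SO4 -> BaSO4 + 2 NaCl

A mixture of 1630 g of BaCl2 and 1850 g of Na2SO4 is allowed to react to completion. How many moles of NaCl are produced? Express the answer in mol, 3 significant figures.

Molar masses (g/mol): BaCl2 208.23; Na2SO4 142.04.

15.7 mol

n(BaCl2) = 1630 / 208.23 = 7.828 mol
n(Na2SO4) = 1850 / 142.04 = 13.02 mol
n/ν for BaCl2 = 7.828/1 = 7.828
n/ν for Na2SO4 = 13.02/1 = 13.02
Smallest n/ν is BaCl2 → limiting reagent.
n(NaCl) = (2/1) × 7.828 = 15.66 mol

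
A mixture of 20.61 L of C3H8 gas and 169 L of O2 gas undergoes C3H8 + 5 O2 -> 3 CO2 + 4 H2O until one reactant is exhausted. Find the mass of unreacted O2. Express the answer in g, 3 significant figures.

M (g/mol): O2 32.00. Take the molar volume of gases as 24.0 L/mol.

87.9 g

n(C3H8) = 20.61 / 24.0 = 0.8588 mol
n(O2) = 169.0 / 24.0 = 7.042 mol
n/ν → C3H8: 0.8588, O2: 1.408; C3H8 is limiting.
O2 consumed = (5/1) × 0.8588 = 4.294 mol
O2 remaining = 7.042 − 4.294 = 2.748 mol
mass = 2.748 × 32.00 = 87.94 g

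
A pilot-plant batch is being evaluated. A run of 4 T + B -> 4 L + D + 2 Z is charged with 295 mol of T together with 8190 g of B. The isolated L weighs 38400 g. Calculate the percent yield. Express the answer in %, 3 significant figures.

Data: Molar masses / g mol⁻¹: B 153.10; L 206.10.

87.1 %

n(T) = 295.0 mol
n(B) = 8190 / 153.10 = 53.49 mol
n/ν for T = 295.0/4 = 73.75
n/ν for B = 53.49/1 = 53.49
Smallest n/ν is B → limiting reagent.
theoretical n(L) = (4/1) × 53.49 = 214.0 mol → 44110 g
% yield = 38400 / 44110 × 100 = 87.06 %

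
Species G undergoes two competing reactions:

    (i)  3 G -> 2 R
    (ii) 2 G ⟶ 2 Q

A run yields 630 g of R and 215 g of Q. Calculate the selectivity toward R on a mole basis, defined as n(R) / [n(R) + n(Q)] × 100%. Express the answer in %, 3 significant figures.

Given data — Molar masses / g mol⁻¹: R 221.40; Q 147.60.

66.1 %

n(R) = 630 / 221.40 = 2.846 mol
n(Q) = 215 / 147.60 = 1.457 mol
selectivity = 2.846/(2.846+1.457) × 100 = 66.14 %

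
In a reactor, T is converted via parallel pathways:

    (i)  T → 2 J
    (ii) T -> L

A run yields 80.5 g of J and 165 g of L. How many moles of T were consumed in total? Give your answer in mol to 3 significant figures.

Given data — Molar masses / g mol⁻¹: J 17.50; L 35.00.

n(J) = 80.5 / 17.50 = 4.600 mol
n(L) = 165 / 35.00 = 4.714 mol
n(T) via (i) = (1/2)×4.600 = 2.300 mol
n(T) via (ii) = (1/1)×4.714 = 4.714 mol
total n(T) = 2.300 + 4.714 = 7.014 mol

7.01 mol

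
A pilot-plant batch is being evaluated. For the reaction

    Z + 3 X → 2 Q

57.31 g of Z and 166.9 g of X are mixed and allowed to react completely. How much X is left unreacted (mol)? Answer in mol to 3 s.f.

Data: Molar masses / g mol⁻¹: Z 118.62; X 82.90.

0.564 mol

n(Z) = 57.31 / 118.62 = 0.4831 mol
n(X) = 166.9 / 82.90 = 2.013 mol
n/ν for Z = 0.4831/1 = 0.4831
n/ν for X = 2.013/3 = 0.6710
Smallest n/ν is Z → limiting reagent.
X consumed = (3/1) × 0.4831 = 1.449 mol
X remaining = 2.013 − 1.449 = 0.5640 mol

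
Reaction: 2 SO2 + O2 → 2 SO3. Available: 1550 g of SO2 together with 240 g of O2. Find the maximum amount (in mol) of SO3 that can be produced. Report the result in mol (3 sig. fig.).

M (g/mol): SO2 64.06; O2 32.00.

n(SO2) = 1550 / 64.06 = 24.20 mol
n(O2) = 240.0 / 32.00 = 7.500 mol
n/ν for SO2 = 24.20/2 = 12.10
n/ν for O2 = 7.500/1 = 7.500
Smallest n/ν is O2 → limiting reagent.
n(SO3) = (2/1) × 7.500 = 15.00 mol

15.0 mol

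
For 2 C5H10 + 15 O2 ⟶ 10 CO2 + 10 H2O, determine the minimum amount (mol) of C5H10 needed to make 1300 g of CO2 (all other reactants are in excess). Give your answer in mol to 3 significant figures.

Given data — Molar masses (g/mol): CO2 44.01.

n(CO2) = 1300 / 44.01 = 29.54 mol
n(C5H10) = (2/10) × 29.54 = 5.908 mol

5.91 mol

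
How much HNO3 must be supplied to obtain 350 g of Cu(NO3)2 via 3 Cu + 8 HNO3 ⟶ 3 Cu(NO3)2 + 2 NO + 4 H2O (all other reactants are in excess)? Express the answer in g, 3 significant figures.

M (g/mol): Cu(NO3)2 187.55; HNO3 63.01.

314 g

n(Cu(NO3)2) = 350 / 187.55 = 1.866 mol
n(HNO3) = (8/3) × 1.866 = 4.976 mol
mass = 4.976 × 63.01 = 313.5 g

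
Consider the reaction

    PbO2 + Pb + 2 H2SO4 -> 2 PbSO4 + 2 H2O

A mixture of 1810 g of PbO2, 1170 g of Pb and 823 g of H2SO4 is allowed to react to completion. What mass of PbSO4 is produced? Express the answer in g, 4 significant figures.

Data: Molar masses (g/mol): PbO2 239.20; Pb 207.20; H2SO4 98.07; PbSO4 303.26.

n(PbO2) = 1810 / 239.20 = 7.567 mol
n(Pb) = 1170 / 207.20 = 5.647 mol
n(H2SO4) = 823.0 / 98.07 = 8.392 mol
n/ν for PbO2 = 7.567/1 = 7.567
n/ν for Pb = 5.647/1 = 5.647
n/ν for H2SO4 = 8.392/2 = 4.196
Smallest n/ν is H2SO4 → limiting reagent.
n(PbSO4) = (2/2) × 8.392 = 8.392 mol
mass = 8.392 × 303.26 = 2545 g

2545 g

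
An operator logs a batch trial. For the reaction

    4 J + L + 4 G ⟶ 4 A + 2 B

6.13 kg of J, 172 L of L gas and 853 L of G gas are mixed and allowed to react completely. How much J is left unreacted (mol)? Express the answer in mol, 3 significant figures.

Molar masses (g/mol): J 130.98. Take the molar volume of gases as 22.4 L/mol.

16.1 mol

n(J) = 6.130×1000 / 130.98 = 46.80 mol
n(L) = 172.0 / 22.4 = 7.679 mol
n(G) = 853.0 / 22.4 = 38.08 mol
n/ν for J = 46.80/4 = 11.70
n/ν for L = 7.679/1 = 7.679
n/ν for G = 38.08/4 = 9.520
Smallest n/ν is L → limiting reagent.
J consumed = (4/1) × 7.679 = 30.72 mol
J remaining = 46.80 − 30.72 = 16.08 mol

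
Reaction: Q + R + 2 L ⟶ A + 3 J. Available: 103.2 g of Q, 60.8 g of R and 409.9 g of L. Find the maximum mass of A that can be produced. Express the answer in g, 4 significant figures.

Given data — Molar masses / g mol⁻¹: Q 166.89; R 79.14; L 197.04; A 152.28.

n(Q) = 103.2 / 166.89 = 0.6184 mol
n(R) = 60.80 / 79.14 = 0.7683 mol
n(L) = 409.9 / 197.04 = 2.080 mol
n/ν for Q = 0.6184/1 = 0.6184
n/ν for R = 0.7683/1 = 0.7683
n/ν for L = 2.080/2 = 1.040
Smallest n/ν is Q → limiting reagent.
n(A) = (1/1) × 0.6184 = 0.6184 mol
mass = 0.6184 × 152.28 = 94.17 g

94.17 g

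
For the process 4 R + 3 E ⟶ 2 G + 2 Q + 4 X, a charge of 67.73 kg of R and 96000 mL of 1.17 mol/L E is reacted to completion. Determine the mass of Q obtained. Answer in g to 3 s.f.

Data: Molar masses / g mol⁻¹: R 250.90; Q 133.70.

10000 g

n(R) = 67.73×1000 / 250.90 = 269.9 mol
n(E) = 1.17 × 96000/1000 = 112.3 mol
n/ν for R = 269.9/4 = 67.48
n/ν for E = 112.3/3 = 37.43
Smallest n/ν is E → limiting reagent.
n(Q) = (2/3) × 112.3 = 74.87 mol
mass = 74.87 × 133.70 = 10010 g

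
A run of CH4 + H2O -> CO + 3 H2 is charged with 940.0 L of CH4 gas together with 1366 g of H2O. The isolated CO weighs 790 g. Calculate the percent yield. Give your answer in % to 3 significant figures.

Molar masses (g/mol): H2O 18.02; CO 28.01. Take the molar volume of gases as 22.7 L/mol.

68.1 %

n(CH4) = 940.0 / 22.7 = 41.41 mol
n(H2O) = 1366 / 18.02 = 75.80 mol
n/ν for CH4 = 41.41/1 = 41.41
n/ν for H2O = 75.80/1 = 75.80
Smallest n/ν is CH4 → limiting reagent.
theoretical n(CO) = (1/1) × 41.41 = 41.41 mol → 1160 g
% yield = 790 / 1160 × 100 = 68.10 %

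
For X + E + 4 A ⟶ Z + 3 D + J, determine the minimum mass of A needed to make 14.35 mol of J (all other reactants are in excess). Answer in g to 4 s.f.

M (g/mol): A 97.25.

5582 g

n(J) = 14.35 mol
n(A) = (4/1) × 14.35 = 57.40 mol
mass = 57.40 × 97.25 = 5582 g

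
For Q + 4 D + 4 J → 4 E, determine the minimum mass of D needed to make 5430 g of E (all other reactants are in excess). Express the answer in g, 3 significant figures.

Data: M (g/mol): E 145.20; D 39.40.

n(E) = 5430 / 145.20 = 37.40 mol
n(D) = (4/4) × 37.40 = 37.40 mol
mass = 37.40 × 39.40 = 1474 g

1470 g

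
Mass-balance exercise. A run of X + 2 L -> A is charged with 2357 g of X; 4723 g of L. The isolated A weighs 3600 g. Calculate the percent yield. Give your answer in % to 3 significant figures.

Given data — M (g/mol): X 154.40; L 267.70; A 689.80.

59.2 %

n(X) = 2357 / 154.40 = 15.27 mol
n(L) = 4723 / 267.70 = 17.64 mol
n/ν → X: 15.27, L: 8.820; L is limiting.
theoretical n(A) = (1/2) × 17.64 = 8.820 mol → 6084 g
% yield = 3600 / 6084 × 100 = 59.17 %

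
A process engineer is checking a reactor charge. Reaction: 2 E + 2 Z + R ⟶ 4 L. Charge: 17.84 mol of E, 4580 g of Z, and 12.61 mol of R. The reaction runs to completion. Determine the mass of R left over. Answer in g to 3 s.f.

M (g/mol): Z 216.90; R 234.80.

n(E) = 17.84 mol
n(Z) = 4580 / 216.90 = 21.12 mol
n(R) = 12.61 mol
n/ν for E = 17.84/2 = 8.920
n/ν for Z = 21.12/2 = 10.56
n/ν for R = 12.61/1 = 12.61
Smallest n/ν is E → limiting reagent.
R consumed = (1/2) × 17.84 = 8.920 mol
R remaining = 12.61 − 8.920 = 3.690 mol
mass = 3.690 × 234.80 = 866.4 g

866 g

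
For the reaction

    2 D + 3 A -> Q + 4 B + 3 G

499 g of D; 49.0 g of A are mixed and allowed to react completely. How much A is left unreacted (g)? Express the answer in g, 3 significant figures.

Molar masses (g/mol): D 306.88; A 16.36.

9.10 g

n(D) = 499.0 / 306.88 = 1.626 mol
n(A) = 49.00 / 16.36 = 2.995 mol
n/ν for D = 1.626/2 = 0.8130
n/ν for A = 2.995/3 = 0.9983
Smallest n/ν is D → limiting reagent.
A consumed = (3/2) × 1.626 = 2.439 mol
A remaining = 2.995 − 2.439 = 0.5560 mol
mass = 0.5560 × 16.36 = 9.096 g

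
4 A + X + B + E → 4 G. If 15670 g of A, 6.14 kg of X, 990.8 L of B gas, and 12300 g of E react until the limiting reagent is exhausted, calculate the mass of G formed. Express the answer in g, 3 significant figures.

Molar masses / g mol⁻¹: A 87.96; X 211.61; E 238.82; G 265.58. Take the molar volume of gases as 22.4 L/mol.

30800 g

n(A) = 15670 / 87.96 = 178.1 mol
n(X) = 6.140×1000 / 211.61 = 29.02 mol
n(B) = 990.8 / 22.4 = 44.23 mol
n(E) = 12300 / 238.82 = 51.50 mol
n/ν for A = 178.1/4 = 44.53
n/ν for X = 29.02/1 = 29.02
n/ν for B = 44.23/1 = 44.23
n/ν for E = 51.50/1 = 51.50
Smallest n/ν is X → limiting reagent.
n(G) = (4/1) × 29.02 = 116.1 mol
mass = 116.1 × 265.58 = 30830 g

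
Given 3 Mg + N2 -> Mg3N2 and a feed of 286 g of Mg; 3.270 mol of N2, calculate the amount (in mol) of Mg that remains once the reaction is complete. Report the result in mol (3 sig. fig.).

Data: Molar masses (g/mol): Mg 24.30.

1.96 mol

n(Mg) = 286.0 / 24.30 = 11.77 mol
n(N2) = 3.270 mol
n/ν → Mg: 3.923, N2: 3.270; N2 is limiting.
Mg consumed = (3/1) × 3.270 = 9.810 mol
Mg remaining = 11.77 − 9.810 = 1.960 mol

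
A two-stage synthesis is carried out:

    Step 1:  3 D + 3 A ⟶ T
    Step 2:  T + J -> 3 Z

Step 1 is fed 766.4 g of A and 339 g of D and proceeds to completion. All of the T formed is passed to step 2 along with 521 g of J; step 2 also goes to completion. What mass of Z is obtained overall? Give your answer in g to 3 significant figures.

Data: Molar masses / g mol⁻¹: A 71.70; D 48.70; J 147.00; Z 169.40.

Step 1:
n(A) = 766.4 / 71.70 = 10.69 mol
n(D) = 339.0 / 48.70 = 6.961 mol
n/ν → A: 3.563, D: 2.320; D is limiting.
n(T) produced = (1/3) × 6.961 = 2.320 mol
Step 2:
n(T) available = 2.320 mol
n(J) = 521.0 / 147.00 = 3.544 mol
n/ν → T: 2.320, J: 3.544; T is limiting.
n(Z) = (3/1) × 2.320 = 6.960 mol
mass = 6.960 × 169.40 = 1179 g

1180 g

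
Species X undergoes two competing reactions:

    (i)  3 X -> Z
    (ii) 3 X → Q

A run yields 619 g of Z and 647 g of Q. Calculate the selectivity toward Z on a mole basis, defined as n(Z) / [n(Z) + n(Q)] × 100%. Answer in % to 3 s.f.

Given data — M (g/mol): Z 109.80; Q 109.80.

n(Z) = 619 / 109.80 = 5.638 mol
n(Q) = 647 / 109.80 = 5.893 mol
selectivity = 5.638/(5.638+5.893) × 100 = 48.89 %

48.9 %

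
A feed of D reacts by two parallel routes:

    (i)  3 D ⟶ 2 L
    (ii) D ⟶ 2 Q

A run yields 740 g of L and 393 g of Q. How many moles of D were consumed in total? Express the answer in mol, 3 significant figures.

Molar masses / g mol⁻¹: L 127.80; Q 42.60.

n(L) = 740 / 127.80 = 5.790 mol
n(Q) = 393 / 42.60 = 9.225 mol
n(D) via (i) = (3/2)×5.790 = 8.685 mol
n(D) via (ii) = (1/2)×9.225 = 4.613 mol
total n(D) = 8.685 + 4.613 = 13.30 mol

13.3 mol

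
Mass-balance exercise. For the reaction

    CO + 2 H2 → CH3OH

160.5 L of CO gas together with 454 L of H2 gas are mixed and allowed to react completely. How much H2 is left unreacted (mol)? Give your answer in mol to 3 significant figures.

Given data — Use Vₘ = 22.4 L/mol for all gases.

5.94 mol

n(CO) = 160.5 / 22.4 = 7.165 mol
n(H2) = 454.0 / 22.4 = 20.27 mol
n/ν → CO: 7.165, H2: 10.14; CO is limiting.
H2 consumed = (2/1) × 7.165 = 14.33 mol
H2 remaining = 20.27 − 14.33 = 5.940 mol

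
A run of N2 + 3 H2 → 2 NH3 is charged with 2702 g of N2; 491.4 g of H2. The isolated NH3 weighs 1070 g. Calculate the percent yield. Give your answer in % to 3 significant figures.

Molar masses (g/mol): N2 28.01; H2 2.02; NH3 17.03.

38.7 %

n(N2) = 2702 / 28.01 = 96.47 mol
n(H2) = 491.4 / 2.02 = 243.3 mol
n/ν → N2: 96.47, H2: 81.10; H2 is limiting.
theoretical n(NH3) = (2/3) × 243.3 = 162.2 mol → 2762 g
% yield = 1070 / 2762 × 100 = 38.74 %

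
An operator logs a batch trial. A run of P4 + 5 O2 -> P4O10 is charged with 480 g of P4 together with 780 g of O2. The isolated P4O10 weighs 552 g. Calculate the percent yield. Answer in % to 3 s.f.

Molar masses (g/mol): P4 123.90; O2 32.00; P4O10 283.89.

50.2 %

n(P4) = 480.0 / 123.90 = 3.874 mol
n(O2) = 780.0 / 32.00 = 24.38 mol
n/ν for P4 = 3.874/1 = 3.874
n/ν for O2 = 24.38/5 = 4.876
Smallest n/ν is P4 → limiting reagent.
theoretical n(P4O10) = (1/1) × 3.874 = 3.874 mol → 1100 g
% yield = 552 / 1100 × 100 = 50.18 %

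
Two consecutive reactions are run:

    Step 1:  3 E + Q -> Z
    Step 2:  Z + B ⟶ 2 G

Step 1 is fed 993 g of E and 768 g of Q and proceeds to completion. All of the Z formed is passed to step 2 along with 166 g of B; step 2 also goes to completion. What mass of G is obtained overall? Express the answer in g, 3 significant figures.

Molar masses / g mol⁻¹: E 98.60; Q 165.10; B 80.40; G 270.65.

1120 g

Step 1:
n(E) = 993.0 / 98.60 = 10.07 mol
n(Q) = 768.0 / 165.10 = 4.652 mol
n/ν for E = 10.07/3 = 3.357
n/ν for Q = 4.652/1 = 4.652
Smallest n/ν is E → limiting reagent.
n(Z) produced = (1/3) × 10.07 = 3.357 mol
Step 2:
n(Z) available = 3.357 mol
n(B) = 166.0 / 80.40 = 2.065 mol
n/ν for Z = 3.357/1 = 3.357
n/ν for B = 2.065/1 = 2.065
Smallest n/ν is B → limiting reagent.
n(G) = (2/1) × 2.065 = 4.130 mol
mass = 4.130 × 270.65 = 1118 g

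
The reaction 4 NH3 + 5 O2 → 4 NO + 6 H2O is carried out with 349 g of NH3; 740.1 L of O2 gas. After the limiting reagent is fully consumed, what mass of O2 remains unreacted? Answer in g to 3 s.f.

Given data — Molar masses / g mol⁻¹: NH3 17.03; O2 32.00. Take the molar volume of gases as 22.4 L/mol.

238 g

n(NH3) = 349.0 / 17.03 = 20.49 mol
n(O2) = 740.1 / 22.4 = 33.04 mol
n/ν for NH3 = 20.49/4 = 5.123
n/ν for O2 = 33.04/5 = 6.608
Smallest n/ν is NH3 → limiting reagent.
O2 consumed = (5/4) × 20.49 = 25.61 mol
O2 remaining = 33.04 − 25.61 = 7.430 mol
mass = 7.430 × 32.00 = 237.8 g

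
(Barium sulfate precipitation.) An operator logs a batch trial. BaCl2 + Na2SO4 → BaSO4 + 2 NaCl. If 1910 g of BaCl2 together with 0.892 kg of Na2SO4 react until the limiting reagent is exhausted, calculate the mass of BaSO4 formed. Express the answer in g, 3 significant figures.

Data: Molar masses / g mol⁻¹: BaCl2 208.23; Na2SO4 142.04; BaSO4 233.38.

n(BaCl2) = 1910 / 208.23 = 9.173 mol
n(Na2SO4) = 0.8920×1000 / 142.04 = 6.280 mol
n/ν for BaCl2 = 9.173/1 = 9.173
n/ν for Na2SO4 = 6.280/1 = 6.280
Smallest n/ν is Na2SO4 → limiting reagent.
n(BaSO4) = (1/1) × 6.280 = 6.280 mol
mass = 6.280 × 233.38 = 1466 g

1470 g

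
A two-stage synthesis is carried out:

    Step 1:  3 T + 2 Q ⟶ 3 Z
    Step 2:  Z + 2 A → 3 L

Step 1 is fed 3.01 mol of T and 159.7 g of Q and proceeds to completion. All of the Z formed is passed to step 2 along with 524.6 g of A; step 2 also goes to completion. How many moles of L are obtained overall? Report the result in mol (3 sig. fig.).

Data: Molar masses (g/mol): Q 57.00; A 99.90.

Step 1:
n(T) = 3.010 mol
n(Q) = 159.7 / 57.00 = 2.802 mol
n/ν for T = 3.010/3 = 1.003
n/ν for Q = 2.802/2 = 1.401
Smallest n/ν is T → limiting reagent.
n(Z) produced = (3/3) × 3.010 = 3.010 mol
Step 2:
n(Z) available = 3.010 mol
n(A) = 524.6 / 99.90 = 5.251 mol
n/ν for Z = 3.010/1 = 3.010
n/ν for A = 5.251/2 = 2.626
Smallest n/ν is A → limiting reagent.
n(L) = (3/2) × 5.251 = 7.877 mol

7.88 mol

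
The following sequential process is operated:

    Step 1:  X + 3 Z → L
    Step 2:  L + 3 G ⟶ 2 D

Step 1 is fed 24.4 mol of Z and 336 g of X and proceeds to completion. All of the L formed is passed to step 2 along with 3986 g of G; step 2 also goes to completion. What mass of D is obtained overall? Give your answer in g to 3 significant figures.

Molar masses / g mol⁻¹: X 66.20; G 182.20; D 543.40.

5520 g

Step 1:
n(Z) = 24.40 mol
n(X) = 336.0 / 66.20 = 5.076 mol
n/ν → Z: 8.133, X: 5.076; X is limiting.
n(L) produced = (1/1) × 5.076 = 5.076 mol
Step 2:
n(L) available = 5.076 mol
n(G) = 3986 / 182.20 = 21.88 mol
n/ν → L: 5.076, G: 7.293; L is limiting.
n(D) = (2/1) × 5.076 = 10.15 mol
mass = 10.15 × 543.40 = 5516 g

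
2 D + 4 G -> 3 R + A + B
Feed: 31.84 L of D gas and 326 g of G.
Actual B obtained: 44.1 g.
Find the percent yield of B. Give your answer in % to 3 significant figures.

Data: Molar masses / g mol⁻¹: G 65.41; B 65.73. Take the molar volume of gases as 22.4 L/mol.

n(D) = 31.84 / 22.4 = 1.421 mol
n(G) = 326.0 / 65.41 = 4.984 mol
n/ν for D = 1.421/2 = 0.7105
n/ν for G = 4.984/4 = 1.246
Smallest n/ν is D → limiting reagent.
theoretical n(B) = (1/2) × 1.421 = 0.7105 mol → 46.70 g
% yield = 44.1 / 46.70 × 100 = 94.43 %

94.4 %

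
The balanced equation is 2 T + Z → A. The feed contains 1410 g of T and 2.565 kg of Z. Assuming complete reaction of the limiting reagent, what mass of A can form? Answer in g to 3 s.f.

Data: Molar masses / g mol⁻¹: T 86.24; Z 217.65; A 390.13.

n(T) = 1410 / 86.24 = 16.35 mol
n(Z) = 2.565×1000 / 217.65 = 11.78 mol
n/ν → T: 8.175, Z: 11.78; T is limiting.
n(A) = (1/2) × 16.35 = 8.175 mol
mass = 8.175 × 390.13 = 3189 g

3190 g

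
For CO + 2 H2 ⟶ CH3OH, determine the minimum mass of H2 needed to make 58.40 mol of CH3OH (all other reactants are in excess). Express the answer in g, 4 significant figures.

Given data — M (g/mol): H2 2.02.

235.9 g

n(CH3OH) = 58.40 mol
n(H2) = (2/1) × 58.40 = 116.8 mol
mass = 116.8 × 2.02 = 235.9 g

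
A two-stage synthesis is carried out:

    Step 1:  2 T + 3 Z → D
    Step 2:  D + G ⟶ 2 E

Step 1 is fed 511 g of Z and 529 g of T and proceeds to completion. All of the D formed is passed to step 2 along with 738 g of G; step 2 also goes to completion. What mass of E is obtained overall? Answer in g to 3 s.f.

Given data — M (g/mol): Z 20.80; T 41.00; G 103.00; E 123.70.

Step 1:
n(Z) = 511.0 / 20.80 = 24.57 mol
n(T) = 529.0 / 41.00 = 12.90 mol
n/ν for Z = 24.57/3 = 8.190
n/ν for T = 12.90/2 = 6.450
Smallest n/ν is T → limiting reagent.
n(D) produced = (1/2) × 12.90 = 6.450 mol
Step 2:
n(D) available = 6.450 mol
n(G) = 738.0 / 103.00 = 7.165 mol
n/ν for D = 6.450/1 = 6.450
n/ν for G = 7.165/1 = 7.165
Smallest n/ν is D → limiting reagent.
n(E) = (2/1) × 6.450 = 12.90 mol
mass = 12.90 × 123.70 = 1596 g

1600 g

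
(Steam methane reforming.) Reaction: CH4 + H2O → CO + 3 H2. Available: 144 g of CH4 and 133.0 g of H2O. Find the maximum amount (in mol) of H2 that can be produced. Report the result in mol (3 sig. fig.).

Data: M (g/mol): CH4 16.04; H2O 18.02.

22.1 mol

n(CH4) = 144.0 / 16.04 = 8.978 mol
n(H2O) = 133.0 / 18.02 = 7.381 mol
n/ν for CH4 = 8.978/1 = 8.978
n/ν for H2O = 7.381/1 = 7.381
Smallest n/ν is H2O → limiting reagent.
n(H2) = (3/1) × 7.381 = 22.14 mol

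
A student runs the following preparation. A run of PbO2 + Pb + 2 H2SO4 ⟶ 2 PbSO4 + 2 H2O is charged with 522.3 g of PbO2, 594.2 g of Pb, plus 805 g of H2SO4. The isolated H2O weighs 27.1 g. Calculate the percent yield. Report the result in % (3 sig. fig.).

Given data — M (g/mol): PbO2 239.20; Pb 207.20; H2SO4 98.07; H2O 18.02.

34.4 %

n(PbO2) = 522.3 / 239.20 = 2.184 mol
n(Pb) = 594.2 / 207.20 = 2.868 mol
n(H2SO4) = 805.0 / 98.07 = 8.208 mol
n/ν for PbO2 = 2.184/1 = 2.184
n/ν for Pb = 2.868/1 = 2.868
n/ν for H2SO4 = 8.208/2 = 4.104
Smallest n/ν is PbO2 → limiting reagent.
theoretical n(H2O) = (2/1) × 2.184 = 4.368 mol → 78.71 g
% yield = 27.1 / 78.71 × 100 = 34.43 %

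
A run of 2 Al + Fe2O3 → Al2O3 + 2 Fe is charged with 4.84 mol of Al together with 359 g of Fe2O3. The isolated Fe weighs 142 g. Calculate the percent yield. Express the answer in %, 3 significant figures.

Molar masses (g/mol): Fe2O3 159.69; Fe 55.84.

56.6 %

n(Al) = 4.840 mol
n(Fe2O3) = 359.0 / 159.69 = 2.248 mol
n/ν for Al = 4.840/2 = 2.420
n/ν for Fe2O3 = 2.248/1 = 2.248
Smallest n/ν is Fe2O3 → limiting reagent.
theoretical n(Fe) = (2/1) × 2.248 = 4.496 mol → 251.1 g
% yield = 142 / 251.1 × 100 = 56.55 %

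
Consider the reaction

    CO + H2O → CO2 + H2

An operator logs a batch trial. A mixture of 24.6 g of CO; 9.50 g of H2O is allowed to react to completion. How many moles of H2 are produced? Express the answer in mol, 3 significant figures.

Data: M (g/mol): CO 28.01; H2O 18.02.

0.527 mol

n(CO) = 24.60 / 28.01 = 0.8783 mol
n(H2O) = 9.500 / 18.02 = 0.5272 mol
n/ν → CO: 0.8783, H2O: 0.5272; H2O is limiting.
n(H2) = (1/1) × 0.5272 = 0.5272 mol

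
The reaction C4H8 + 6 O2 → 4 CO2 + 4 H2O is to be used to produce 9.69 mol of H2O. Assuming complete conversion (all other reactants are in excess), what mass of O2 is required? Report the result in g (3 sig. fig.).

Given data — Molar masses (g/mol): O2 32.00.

n(H2O) = 9.690 mol
n(O2) = (6/4) × 9.690 = 14.54 mol
mass = 14.54 × 32.00 = 465.3 g

465 g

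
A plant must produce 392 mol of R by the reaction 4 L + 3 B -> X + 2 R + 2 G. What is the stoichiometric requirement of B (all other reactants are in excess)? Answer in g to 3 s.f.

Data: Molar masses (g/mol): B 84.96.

n(R) = 392.0 mol
n(B) = (3/2) × 392.0 = 588.0 mol
mass = 588.0 × 84.96 = 49960 g

50000 g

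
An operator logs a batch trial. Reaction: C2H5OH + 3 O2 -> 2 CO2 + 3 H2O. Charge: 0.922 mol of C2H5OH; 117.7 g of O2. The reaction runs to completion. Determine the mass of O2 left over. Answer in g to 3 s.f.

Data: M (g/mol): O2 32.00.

29.2 g

n(C2H5OH) = 0.9220 mol
n(O2) = 117.7 / 32.00 = 3.678 mol
n/ν for C2H5OH = 0.9220/1 = 0.9220
n/ν for O2 = 3.678/3 = 1.226
Smallest n/ν is C2H5OH → limiting reagent.
O2 consumed = (3/1) × 0.9220 = 2.766 mol
O2 remaining = 3.678 − 2.766 = 0.9120 mol
mass = 0.9120 × 32.00 = 29.18 g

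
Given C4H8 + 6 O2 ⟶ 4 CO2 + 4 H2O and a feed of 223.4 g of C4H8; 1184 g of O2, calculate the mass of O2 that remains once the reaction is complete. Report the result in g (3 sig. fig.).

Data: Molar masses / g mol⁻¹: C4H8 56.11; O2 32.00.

n(C4H8) = 223.4 / 56.11 = 3.981 mol
n(O2) = 1184 / 32.00 = 37.00 mol
n/ν for C4H8 = 3.981/1 = 3.981
n/ν for O2 = 37.00/6 = 6.167
Smallest n/ν is C4H8 → limiting reagent.
O2 consumed = (6/1) × 3.981 = 23.89 mol
O2 remaining = 37.00 − 23.89 = 13.11 mol
mass = 13.11 × 32.00 = 419.5 g

420 g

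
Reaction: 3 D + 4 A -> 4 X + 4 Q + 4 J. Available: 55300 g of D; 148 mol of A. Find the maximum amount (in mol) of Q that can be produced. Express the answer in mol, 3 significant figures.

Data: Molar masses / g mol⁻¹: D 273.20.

148 mol

n(D) = 55300 / 273.20 = 202.4 mol
n(A) = 148.0 mol
n/ν → D: 67.47, A: 37.00; A is limiting.
n(Q) = (4/4) × 148.0 = 148.0 mol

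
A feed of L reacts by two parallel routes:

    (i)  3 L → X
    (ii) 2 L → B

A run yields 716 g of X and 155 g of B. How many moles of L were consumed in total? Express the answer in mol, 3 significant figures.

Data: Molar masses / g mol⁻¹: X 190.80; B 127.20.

n(X) = 716 / 190.80 = 3.753 mol
n(B) = 155 / 127.20 = 1.219 mol
n(L) via (i) = (3/1)×3.753 = 11.26 mol
n(L) via (ii) = (2/1)×1.219 = 2.438 mol
total n(L) = 11.26 + 2.438 = 13.70 mol

13.7 mol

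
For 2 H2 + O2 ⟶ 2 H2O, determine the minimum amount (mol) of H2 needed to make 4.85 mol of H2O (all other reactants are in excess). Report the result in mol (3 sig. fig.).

n(H2O) = 4.850 mol
n(H2) = (2/2) × 4.850 = 4.850 mol

4.85 mol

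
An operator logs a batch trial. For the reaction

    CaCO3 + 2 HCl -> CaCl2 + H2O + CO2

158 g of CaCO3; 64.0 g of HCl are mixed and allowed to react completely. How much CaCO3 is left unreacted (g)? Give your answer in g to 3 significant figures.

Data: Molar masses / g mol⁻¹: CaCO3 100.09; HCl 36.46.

n(CaCO3) = 158.0 / 100.09 = 1.579 mol
n(HCl) = 64.00 / 36.46 = 1.755 mol
n/ν for CaCO3 = 1.579/1 = 1.579
n/ν for HCl = 1.755/2 = 0.8775
Smallest n/ν is HCl → limiting reagent.
CaCO3 consumed = (1/2) × 1.755 = 0.8775 mol
CaCO3 remaining = 1.579 − 0.8775 = 0.7015 mol
mass = 0.7015 × 100.09 = 70.21 g

70.2 g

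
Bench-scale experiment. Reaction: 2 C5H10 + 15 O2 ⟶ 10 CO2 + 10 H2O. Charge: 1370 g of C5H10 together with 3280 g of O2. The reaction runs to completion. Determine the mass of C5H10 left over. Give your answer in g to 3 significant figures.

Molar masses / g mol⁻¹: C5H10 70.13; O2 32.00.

412 g

n(C5H10) = 1370 / 70.13 = 19.54 mol
n(O2) = 3280 / 32.00 = 102.5 mol
n/ν for C5H10 = 19.54/2 = 9.770
n/ν for O2 = 102.5/15 = 6.833
Smallest n/ν is O2 → limiting reagent.
C5H10 consumed = (2/15) × 102.5 = 13.67 mol
C5H10 remaining = 19.54 − 13.67 = 5.870 mol
mass = 5.870 × 70.13 = 411.7 g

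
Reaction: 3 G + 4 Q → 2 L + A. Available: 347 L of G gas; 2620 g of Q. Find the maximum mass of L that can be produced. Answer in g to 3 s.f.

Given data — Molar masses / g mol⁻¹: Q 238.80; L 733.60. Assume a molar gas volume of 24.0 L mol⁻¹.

n(G) = 347.0 / 24.0 = 14.46 mol
n(Q) = 2620 / 238.80 = 10.97 mol
n/ν for G = 14.46/3 = 4.820
n/ν for Q = 10.97/4 = 2.743
Smallest n/ν is Q → limiting reagent.
n(L) = (2/4) × 10.97 = 5.485 mol
mass = 5.485 × 733.60 = 4024 g

4020 g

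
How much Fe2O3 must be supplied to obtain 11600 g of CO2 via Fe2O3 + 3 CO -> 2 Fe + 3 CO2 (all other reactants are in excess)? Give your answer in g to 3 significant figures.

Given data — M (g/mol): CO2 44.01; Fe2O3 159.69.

n(CO2) = 11600 / 44.01 = 263.6 mol
n(Fe2O3) = (1/3) × 263.6 = 87.87 mol
mass = 87.87 × 159.69 = 14030 g

14000 g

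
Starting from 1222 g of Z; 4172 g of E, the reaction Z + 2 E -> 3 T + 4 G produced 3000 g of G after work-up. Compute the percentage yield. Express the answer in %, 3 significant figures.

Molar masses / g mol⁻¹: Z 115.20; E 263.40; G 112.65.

84.1 %

n(Z) = 1222 / 115.20 = 10.61 mol
n(E) = 4172 / 263.40 = 15.84 mol
n/ν for Z = 10.61/1 = 10.61
n/ν for E = 15.84/2 = 7.920
Smallest n/ν is E → limiting reagent.
theoretical n(G) = (4/2) × 15.84 = 31.68 mol → 3569 g
% yield = 3000 / 3569 × 100 = 84.06 %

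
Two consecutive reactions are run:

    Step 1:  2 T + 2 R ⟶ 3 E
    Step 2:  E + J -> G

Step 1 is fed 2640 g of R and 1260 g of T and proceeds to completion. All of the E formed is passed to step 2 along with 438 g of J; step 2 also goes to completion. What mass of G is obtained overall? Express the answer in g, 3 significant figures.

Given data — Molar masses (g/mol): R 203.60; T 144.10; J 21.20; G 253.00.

Step 1:
n(R) = 2640 / 203.60 = 12.97 mol
n(T) = 1260 / 144.10 = 8.744 mol
n/ν for R = 12.97/2 = 6.485
n/ν for T = 8.744/2 = 4.372
Smallest n/ν is T → limiting reagent.
n(E) produced = (3/2) × 8.744 = 13.12 mol
Step 2:
n(E) available = 13.12 mol
n(J) = 438.0 / 21.20 = 20.66 mol
n/ν for E = 13.12/1 = 13.12
n/ν for J = 20.66/1 = 20.66
Smallest n/ν is E → limiting reagent.
n(G) = (1/1) × 13.12 = 13.12 mol
mass = 13.12 × 253.00 = 3319 g

3320 g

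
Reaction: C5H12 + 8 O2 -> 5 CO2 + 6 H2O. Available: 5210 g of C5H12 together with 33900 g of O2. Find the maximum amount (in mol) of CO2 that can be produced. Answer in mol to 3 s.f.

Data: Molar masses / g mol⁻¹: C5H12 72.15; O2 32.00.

361 mol

n(C5H12) = 5210 / 72.15 = 72.21 mol
n(O2) = 33900 / 32.00 = 1059 mol
n/ν for C5H12 = 72.21/1 = 72.21
n/ν for O2 = 1059/8 = 132.4
Smallest n/ν is C5H12 → limiting reagent.
n(CO2) = (5/1) × 72.21 = 361.1 mol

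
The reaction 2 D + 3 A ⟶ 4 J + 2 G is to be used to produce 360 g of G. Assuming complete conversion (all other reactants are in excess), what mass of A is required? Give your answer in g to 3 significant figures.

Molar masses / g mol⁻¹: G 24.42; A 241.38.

5340 g

n(G) = 360 / 24.42 = 14.74 mol
n(A) = (3/2) × 14.74 = 22.11 mol
mass = 22.11 × 241.38 = 5337 g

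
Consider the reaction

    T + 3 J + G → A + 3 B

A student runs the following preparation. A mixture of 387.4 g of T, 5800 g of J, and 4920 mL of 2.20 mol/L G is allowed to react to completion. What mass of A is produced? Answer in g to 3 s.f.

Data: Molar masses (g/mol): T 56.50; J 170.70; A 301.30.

2070 g

n(T) = 387.4 / 56.50 = 6.857 mol
n(J) = 5800 / 170.70 = 33.98 mol
n(G) = 2.20 × 4920/1000 = 10.82 mol
n/ν for T = 6.857/1 = 6.857
n/ν for J = 33.98/3 = 11.33
n/ν for G = 10.82/1 = 10.82
Smallest n/ν is T → limiting reagent.
n(A) = (1/1) × 6.857 = 6.857 mol
mass = 6.857 × 301.30 = 2066 g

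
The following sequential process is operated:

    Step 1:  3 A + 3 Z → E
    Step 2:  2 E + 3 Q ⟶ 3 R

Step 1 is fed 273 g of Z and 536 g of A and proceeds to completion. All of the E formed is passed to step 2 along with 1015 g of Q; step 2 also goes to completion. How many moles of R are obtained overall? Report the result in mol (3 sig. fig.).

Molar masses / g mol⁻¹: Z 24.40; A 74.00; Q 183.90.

3.62 mol

Step 1:
n(Z) = 273.0 / 24.40 = 11.19 mol
n(A) = 536.0 / 74.00 = 7.243 mol
n/ν for Z = 11.19/3 = 3.730
n/ν for A = 7.243/3 = 2.414
Smallest n/ν is A → limiting reagent.
n(E) produced = (1/3) × 7.243 = 2.414 mol
Step 2:
n(E) available = 2.414 mol
n(Q) = 1015 / 183.90 = 5.519 mol
n/ν for E = 2.414/2 = 1.207
n/ν for Q = 5.519/3 = 1.840
Smallest n/ν is E → limiting reagent.
n(R) = (3/2) × 2.414 = 3.621 mol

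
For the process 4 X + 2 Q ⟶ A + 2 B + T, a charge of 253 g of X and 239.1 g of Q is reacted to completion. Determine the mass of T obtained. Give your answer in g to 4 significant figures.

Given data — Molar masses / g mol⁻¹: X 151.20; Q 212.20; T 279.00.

n(X) = 253.0 / 151.20 = 1.673 mol
n(Q) = 239.1 / 212.20 = 1.127 mol
n/ν → X: 0.4183, Q: 0.5635; X is limiting.
n(T) = (1/4) × 1.673 = 0.4183 mol
mass = 0.4183 × 279.00 = 116.7 g

116.7 g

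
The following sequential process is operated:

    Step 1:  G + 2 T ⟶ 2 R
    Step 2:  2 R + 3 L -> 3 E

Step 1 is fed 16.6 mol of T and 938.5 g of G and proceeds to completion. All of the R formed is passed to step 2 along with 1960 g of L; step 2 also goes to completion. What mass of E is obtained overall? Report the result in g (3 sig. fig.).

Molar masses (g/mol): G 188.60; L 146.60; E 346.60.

4630 g

Step 1:
n(T) = 16.60 mol
n(G) = 938.5 / 188.60 = 4.976 mol
n/ν → T: 8.300, G: 4.976; G is limiting.
n(R) produced = (2/1) × 4.976 = 9.952 mol
Step 2:
n(R) available = 9.952 mol
n(L) = 1960 / 146.60 = 13.37 mol
n/ν → R: 4.976, L: 4.457; L is limiting.
n(E) = (3/3) × 13.37 = 13.37 mol
mass = 13.37 × 346.60 = 4634 g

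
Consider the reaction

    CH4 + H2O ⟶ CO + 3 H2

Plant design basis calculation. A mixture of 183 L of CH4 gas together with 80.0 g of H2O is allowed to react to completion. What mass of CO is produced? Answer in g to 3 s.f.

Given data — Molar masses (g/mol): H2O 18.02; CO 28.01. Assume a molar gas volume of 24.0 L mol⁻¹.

124 g

n(CH4) = 183.0 / 24.0 = 7.625 mol
n(H2O) = 80.00 / 18.02 = 4.440 mol
n/ν for CH4 = 7.625/1 = 7.625
n/ν for H2O = 4.440/1 = 4.440
Smallest n/ν is H2O → limiting reagent.
n(CO) = (1/1) × 4.440 = 4.440 mol
mass = 4.440 × 28.01 = 124.4 g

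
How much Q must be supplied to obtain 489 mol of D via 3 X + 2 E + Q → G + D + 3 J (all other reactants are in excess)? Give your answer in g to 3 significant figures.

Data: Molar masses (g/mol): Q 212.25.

104000 g

n(D) = 489.0 mol
n(Q) = (1/1) × 489.0 = 489.0 mol
mass = 489.0 × 212.25 = 103800 g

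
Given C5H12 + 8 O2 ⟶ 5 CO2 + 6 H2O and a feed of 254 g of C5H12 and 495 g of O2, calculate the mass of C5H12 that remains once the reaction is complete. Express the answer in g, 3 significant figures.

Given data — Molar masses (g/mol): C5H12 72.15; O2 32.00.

n(C5H12) = 254.0 / 72.15 = 3.520 mol
n(O2) = 495.0 / 32.00 = 15.47 mol
n/ν → C5H12: 3.520, O2: 1.934; O2 is limiting.
C5H12 consumed = (1/8) × 15.47 = 1.934 mol
C5H12 remaining = 3.520 − 1.934 = 1.586 mol
mass = 1.586 × 72.15 = 114.4 g

114 g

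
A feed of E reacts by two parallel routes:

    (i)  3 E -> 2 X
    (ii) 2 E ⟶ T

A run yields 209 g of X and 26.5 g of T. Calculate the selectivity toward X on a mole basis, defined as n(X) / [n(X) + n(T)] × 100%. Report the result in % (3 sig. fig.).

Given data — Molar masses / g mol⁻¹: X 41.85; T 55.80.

91.3 %

n(X) = 209 / 41.85 = 4.994 mol
n(T) = 26.5 / 55.80 = 0.4749 mol
selectivity = 4.994/(4.994+0.4749) × 100 = 91.32 %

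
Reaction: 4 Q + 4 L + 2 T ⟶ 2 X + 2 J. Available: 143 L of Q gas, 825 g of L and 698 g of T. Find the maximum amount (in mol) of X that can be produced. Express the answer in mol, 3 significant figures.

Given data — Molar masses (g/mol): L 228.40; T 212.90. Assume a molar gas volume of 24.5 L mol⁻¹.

n(Q) = 143.0 / 24.5 = 5.837 mol
n(L) = 825.0 / 228.40 = 3.612 mol
n(T) = 698.0 / 212.90 = 3.279 mol
n/ν → Q: 1.459, L: 0.9030, T: 1.640; L is limiting.
n(X) = (2/4) × 3.612 = 1.806 mol

1.81 mol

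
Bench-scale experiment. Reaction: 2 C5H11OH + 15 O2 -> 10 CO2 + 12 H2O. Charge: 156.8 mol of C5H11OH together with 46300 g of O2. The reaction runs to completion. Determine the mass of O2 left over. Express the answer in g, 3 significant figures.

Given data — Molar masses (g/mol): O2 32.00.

n(C5H11OH) = 156.8 mol
n(O2) = 46300 / 32.00 = 1447 mol
n/ν for C5H11OH = 156.8/2 = 78.40
n/ν for O2 = 1447/15 = 96.47
Smallest n/ν is C5H11OH → limiting reagent.
O2 consumed = (15/2) × 156.8 = 1176 mol
O2 remaining = 1447 − 1176 = 271.0 mol
mass = 271.0 × 32.00 = 8672 g

8670 g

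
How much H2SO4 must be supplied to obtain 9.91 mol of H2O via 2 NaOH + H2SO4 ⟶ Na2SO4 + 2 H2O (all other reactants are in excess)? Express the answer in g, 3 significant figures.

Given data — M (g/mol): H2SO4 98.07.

n(H2O) = 9.910 mol
n(H2SO4) = (1/2) × 9.910 = 4.955 mol
mass = 4.955 × 98.07 = 485.9 g

486 g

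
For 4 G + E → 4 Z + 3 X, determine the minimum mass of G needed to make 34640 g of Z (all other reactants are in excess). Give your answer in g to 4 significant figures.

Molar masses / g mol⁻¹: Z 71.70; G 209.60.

n(Z) = 34640 / 71.70 = 483.1 mol
n(G) = (4/4) × 483.1 = 483.1 mol
mass = 483.1 × 209.60 = 101300 g

101300 g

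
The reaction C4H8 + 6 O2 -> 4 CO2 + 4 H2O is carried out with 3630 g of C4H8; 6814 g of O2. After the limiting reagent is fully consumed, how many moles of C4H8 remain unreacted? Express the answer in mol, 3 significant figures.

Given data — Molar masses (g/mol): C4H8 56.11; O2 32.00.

29.2 mol

n(C4H8) = 3630 / 56.11 = 64.69 mol
n(O2) = 6814 / 32.00 = 212.9 mol
n/ν → C4H8: 64.69, O2: 35.48; O2 is limiting.
C4H8 consumed = (1/6) × 212.9 = 35.48 mol
C4H8 remaining = 64.69 − 35.48 = 29.21 mol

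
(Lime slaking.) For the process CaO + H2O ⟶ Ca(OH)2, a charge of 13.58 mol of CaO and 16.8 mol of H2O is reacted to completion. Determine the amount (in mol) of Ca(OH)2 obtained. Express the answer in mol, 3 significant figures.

13.6 mol

n(CaO) = 13.58 mol
n(H2O) = 16.80 mol
n/ν for CaO = 13.58/1 = 13.58
n/ν for H2O = 16.80/1 = 16.80
Smallest n/ν is CaO → limiting reagent.
n(Ca(OH)2) = (1/1) × 13.58 = 13.58 mol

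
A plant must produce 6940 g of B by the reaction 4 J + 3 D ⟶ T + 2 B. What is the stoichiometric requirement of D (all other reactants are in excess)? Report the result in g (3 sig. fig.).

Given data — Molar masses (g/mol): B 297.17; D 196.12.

6870 g

n(B) = 6940 / 297.17 = 23.35 mol
n(D) = (3/2) × 23.35 = 35.03 mol
mass = 35.03 × 196.12 = 6870 g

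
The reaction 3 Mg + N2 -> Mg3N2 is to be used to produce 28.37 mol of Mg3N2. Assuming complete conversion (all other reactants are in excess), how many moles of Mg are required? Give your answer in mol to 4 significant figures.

n(Mg3N2) = 28.37 mol
n(Mg) = (3/1) × 28.37 = 85.11 mol

85.11 mol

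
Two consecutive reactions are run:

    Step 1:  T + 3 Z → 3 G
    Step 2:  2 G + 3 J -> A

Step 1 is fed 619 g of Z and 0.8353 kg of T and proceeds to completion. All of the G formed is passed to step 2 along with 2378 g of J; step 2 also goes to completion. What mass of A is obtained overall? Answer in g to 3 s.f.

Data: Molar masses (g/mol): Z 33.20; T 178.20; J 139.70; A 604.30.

Step 1:
n(Z) = 619.0 / 33.20 = 18.64 mol
n(T) = 0.8353×1000 / 178.20 = 4.687 mol
n/ν for Z = 18.64/3 = 6.213
n/ν for T = 4.687/1 = 4.687
Smallest n/ν is T → limiting reagent.
n(G) produced = (3/1) × 4.687 = 14.06 mol
Step 2:
n(G) available = 14.06 mol
n(J) = 2378 / 139.70 = 17.02 mol
n/ν for G = 14.06/2 = 7.030
n/ν for J = 17.02/3 = 5.673
Smallest n/ν is J → limiting reagent.
n(A) = (1/3) × 17.02 = 5.673 mol
mass = 5.673 × 604.30 = 3428 g

3430 g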